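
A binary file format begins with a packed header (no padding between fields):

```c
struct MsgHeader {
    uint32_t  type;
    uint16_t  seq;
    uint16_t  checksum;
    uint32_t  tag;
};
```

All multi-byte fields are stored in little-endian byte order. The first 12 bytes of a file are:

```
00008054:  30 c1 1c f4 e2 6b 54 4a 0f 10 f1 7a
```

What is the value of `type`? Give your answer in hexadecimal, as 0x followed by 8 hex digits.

0xF41CC130

`type` is the first field, at byte offset 0, occupying 4 bytes.
Bytes at offsets 0..3: 30 C1 1C F4.
Little-endian stores the least-significant byte at the lowest address.
Reassemble most-significant byte first: F4 1C C1 30 → 0xF41CC130.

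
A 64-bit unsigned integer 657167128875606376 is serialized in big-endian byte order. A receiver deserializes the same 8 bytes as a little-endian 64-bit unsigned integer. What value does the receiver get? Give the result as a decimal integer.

7539502526274084361

657167128875606376 in 64-bit hexadecimal is 0x091EBA059AB1A168.
Stored big-endian, the bytes at ascending addresses are 09 1E BA 05 9A B1 A1 68.
Read back as little-endian, the first byte is least significant, giving 0x68A1B19A05BA1E09.
0x68A1B19A05BA1E09 = 7539502526274084361.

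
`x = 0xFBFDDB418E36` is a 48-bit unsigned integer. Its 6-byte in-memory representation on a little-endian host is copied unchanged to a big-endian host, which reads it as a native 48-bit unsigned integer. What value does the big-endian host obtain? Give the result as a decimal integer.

59984618192379

Stored little-endian, the bytes at ascending addresses are 36 8E 41 DB FD FB.
Read back as big-endian, the last byte is least significant, giving 0x368E41DBFDFB.
0x368E41DBFDFB = 59984618192379.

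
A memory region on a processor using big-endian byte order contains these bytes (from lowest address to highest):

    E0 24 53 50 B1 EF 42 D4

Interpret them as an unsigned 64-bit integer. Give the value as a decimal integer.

In big-endian order the high byte comes first in memory.
The bytes are already most-significant first: 0xE0245350B1EF42D4.
0xE0245350B1EF42D4 = 16151125769705177812.

16151125769705177812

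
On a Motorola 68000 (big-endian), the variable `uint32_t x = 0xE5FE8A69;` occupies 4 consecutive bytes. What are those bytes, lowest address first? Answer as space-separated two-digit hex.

E5 FE 8A 69

Split into bytes (most-significant first): E5 FE 8A 69.
Big-endian stores the most-significant byte at the lowest address.
So the memory order matches the most-significant-first order: E5 FE 8A 69.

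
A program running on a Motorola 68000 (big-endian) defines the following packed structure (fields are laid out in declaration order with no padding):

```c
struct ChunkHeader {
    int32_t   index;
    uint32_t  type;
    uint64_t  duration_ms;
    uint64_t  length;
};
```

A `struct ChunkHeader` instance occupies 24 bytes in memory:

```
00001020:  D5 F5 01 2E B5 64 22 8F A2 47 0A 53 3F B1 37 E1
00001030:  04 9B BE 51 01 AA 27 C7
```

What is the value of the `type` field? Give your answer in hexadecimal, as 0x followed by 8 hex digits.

0xB564228F

`type` follows `index` (4 bytes), so it starts at byte offset 4 and occupies 4 bytes.
Bytes at offsets 4..7: B5 64 22 8F.
In big-endian order the high byte comes first in memory.
The bytes are already most-significant first: 0xB564228F.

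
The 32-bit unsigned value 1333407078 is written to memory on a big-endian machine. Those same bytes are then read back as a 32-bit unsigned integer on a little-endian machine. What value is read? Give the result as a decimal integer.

1714256463

1333407078 in 32-bit hexadecimal is 0x4F7A2D66.
Stored big-endian, the bytes at ascending addresses are 4F 7A 2D 66.
Read back as little-endian, the first byte is least significant, giving 0x662D7A4F.
0x662D7A4F = 1714256463.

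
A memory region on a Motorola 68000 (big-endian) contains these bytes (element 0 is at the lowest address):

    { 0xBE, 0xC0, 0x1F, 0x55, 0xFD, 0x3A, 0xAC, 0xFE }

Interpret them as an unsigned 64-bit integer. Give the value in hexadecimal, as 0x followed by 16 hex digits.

Big-endian stores the most-significant byte at the lowest address.
The bytes are already most-significant first: 0xBEC01F55FD3AACFE.

0xBEC01F55FD3AACFE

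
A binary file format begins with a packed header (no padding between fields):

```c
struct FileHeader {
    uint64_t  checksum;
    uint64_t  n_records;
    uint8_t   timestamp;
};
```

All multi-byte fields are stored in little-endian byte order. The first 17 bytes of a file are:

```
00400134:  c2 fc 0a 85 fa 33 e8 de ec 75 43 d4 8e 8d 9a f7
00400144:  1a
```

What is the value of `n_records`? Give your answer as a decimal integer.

`n_records` follows `checksum` (8 bytes), so it starts at byte offset 8 and occupies 8 bytes.
Bytes at offsets 8..15: EC 75 43 D4 8E 8D 9A F7.
Little-endian: lowest address holds the least-significant byte.
Reassemble most-significant byte first: F7 9A 8D 8E D4 43 75 EC → 0xF79A8D8ED44375EC.
0xF79A8D8ED44375EC = 17841728518367704556.

17841728518367704556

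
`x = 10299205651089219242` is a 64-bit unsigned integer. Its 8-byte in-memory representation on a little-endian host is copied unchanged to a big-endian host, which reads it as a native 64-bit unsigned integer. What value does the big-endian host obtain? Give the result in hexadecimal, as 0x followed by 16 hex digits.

0xAA5EDEDDF820EE8E

10299205651089219242 in 64-bit hexadecimal is 0x8EEE20F8DDDE5EAA.
Stored little-endian, the bytes at ascending addresses are AA 5E DE DD F8 20 EE 8E.
Read back as big-endian, the last byte is least significant, giving 0xAA5EDEDDF820EE8E.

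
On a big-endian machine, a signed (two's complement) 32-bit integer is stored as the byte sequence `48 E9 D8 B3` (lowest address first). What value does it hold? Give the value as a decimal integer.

1223284915

In big-endian order the high byte comes first in memory.
The bytes are already most-significant first: 0x48E9D8B3.
0x48E9D8B3 = 1223284915.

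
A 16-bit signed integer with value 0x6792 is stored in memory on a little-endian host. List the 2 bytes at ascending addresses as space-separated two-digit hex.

92 67

Split into bytes (most-significant first): 67 92.
In little-endian order the low byte comes first in memory.
So at ascending addresses the bytes are 92 67.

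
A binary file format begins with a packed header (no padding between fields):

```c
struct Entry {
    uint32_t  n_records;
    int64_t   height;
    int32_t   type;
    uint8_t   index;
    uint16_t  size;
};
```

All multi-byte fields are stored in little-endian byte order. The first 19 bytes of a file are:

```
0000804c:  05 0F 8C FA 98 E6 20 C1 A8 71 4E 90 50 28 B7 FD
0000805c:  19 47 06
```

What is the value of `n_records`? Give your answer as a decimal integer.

4203482885

`n_records` is the first field, at byte offset 0, occupying 4 bytes.
Bytes at offsets 0..3: 05 0F 8C FA.
Little-endian: lowest address holds the least-significant byte.
Reassemble most-significant byte first: FA 8C 0F 05 → 0xFA8C0F05.
0xFA8C0F05 = 4203482885.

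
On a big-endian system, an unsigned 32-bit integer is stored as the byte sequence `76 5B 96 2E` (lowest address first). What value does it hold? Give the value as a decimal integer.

In big-endian order the high byte comes first in memory.
The bytes are already most-significant first: 0x765B962E.
0x765B962E = 1985713710.

1985713710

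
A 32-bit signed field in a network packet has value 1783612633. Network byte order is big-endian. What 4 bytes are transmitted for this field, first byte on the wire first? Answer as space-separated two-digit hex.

6A 4F C4 D9

1783612633 in hexadecimal, padded to 32 bits, is 0x6A4FC4D9.
Split into bytes (most-significant first): 6A 4F C4 D9.
In big-endian order the high byte comes first in memory.
So the memory order matches the most-significant-first order: 6A 4F C4 D9.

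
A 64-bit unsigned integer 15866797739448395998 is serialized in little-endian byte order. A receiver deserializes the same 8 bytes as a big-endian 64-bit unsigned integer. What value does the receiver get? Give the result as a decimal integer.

15866797739448395998 in 64-bit hexadecimal is 0xDC32307A66CAE8DE.
Stored little-endian, the bytes at ascending addresses are DE E8 CA 66 7A 30 32 DC.
Read back as big-endian, the last byte is least significant, giving 0xDEE8CA667A3032DC.
0xDEE8CA667A3032DC = 16062310612502328028.

16062310612502328028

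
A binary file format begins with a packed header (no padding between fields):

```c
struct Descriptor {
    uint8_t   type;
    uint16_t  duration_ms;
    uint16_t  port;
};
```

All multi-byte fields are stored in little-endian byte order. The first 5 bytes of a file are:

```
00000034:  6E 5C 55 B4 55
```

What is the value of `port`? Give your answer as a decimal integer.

21940

`port` follows `type` (1 B), `duration_ms` (2 B), so it starts at offset 1 + 2 = 3 and occupies 2 bytes.
Bytes at offsets 3..4: B4 55.
Little-endian: lowest address holds the least-significant byte.
Reassemble most-significant byte first: 55 B4 → 0x55B4.
0x55B4 = 21940.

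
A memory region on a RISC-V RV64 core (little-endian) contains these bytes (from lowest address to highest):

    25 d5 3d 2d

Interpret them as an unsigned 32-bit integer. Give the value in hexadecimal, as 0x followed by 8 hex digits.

0x2D3DD525

Little-endian: lowest address holds the least-significant byte.
Reassemble most-significant byte first: 2D 3D D5 25 → 0x2D3DD525.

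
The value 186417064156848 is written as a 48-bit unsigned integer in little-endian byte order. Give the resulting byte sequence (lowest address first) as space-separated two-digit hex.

186417064156848 in hexadecimal, padded to 48 bits, is 0xA98B9AE39EB0.
Split into bytes (most-significant first): A9 8B 9A E3 9E B0.
Little-endian stores the least-significant byte at the lowest address.
So at ascending addresses the bytes are B0 9E E3 9A 8B A9.

B0 9E E3 9A 8B A9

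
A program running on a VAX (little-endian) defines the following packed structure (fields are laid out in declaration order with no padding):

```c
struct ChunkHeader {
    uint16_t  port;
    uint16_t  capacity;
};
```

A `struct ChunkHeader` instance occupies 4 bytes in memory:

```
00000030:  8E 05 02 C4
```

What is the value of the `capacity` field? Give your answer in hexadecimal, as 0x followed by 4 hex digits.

`capacity` follows `port` (2 bytes), so it starts at byte offset 2 and occupies 2 bytes.
Bytes at offsets 2..3: 02 C4.
In little-endian order the low byte comes first in memory.
Reassemble most-significant byte first: C4 02 → 0xC402.

0xC402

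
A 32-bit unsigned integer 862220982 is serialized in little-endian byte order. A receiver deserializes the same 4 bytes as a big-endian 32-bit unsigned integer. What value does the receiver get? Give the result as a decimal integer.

3060950067

862220982 in 32-bit hexadecimal is 0x336472B6.
Stored little-endian, the bytes at ascending addresses are B6 72 64 33.
Read back as big-endian, the last byte is least significant, giving 0xB6726433.
0xB6726433 = 3060950067.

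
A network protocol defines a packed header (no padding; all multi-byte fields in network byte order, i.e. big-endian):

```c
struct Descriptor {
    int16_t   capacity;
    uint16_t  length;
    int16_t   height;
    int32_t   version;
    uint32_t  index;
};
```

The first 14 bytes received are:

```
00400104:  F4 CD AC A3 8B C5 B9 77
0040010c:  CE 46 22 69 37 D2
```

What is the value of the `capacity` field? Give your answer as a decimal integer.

`capacity` is the first field, at byte offset 0, occupying 2 bytes.
Bytes at offsets 0..1: F4 CD.
In big-endian order the high byte comes first in memory.
The bytes are already most-significant first: 0xF4CD.
Top bit is set, so as a signed 16-bit value this is 0xF4CD − 2^16 = -2867.

-2867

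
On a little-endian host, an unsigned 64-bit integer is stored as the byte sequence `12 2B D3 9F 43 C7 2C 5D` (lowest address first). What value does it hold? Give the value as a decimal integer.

6713960237760719634

Little-endian: lowest address holds the least-significant byte.
Reassemble most-significant byte first: 5D 2C C7 43 9F D3 2B 12 → 0x5D2CC7439FD32B12.
0x5D2CC7439FD32B12 = 6713960237760719634.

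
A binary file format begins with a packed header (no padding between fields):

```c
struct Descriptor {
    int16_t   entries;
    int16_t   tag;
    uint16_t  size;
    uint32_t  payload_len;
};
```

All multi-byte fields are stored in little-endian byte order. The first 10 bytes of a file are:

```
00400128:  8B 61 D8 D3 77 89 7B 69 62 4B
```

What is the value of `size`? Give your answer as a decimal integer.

`size` follows `entries` (2 B), `tag` (2 B), so it starts at offset 2 + 2 = 4 and occupies 2 bytes.
Bytes at offsets 4..5: 77 89.
Little-endian: lowest address holds the least-significant byte.
Reassemble most-significant byte first: 89 77 → 0x8977.
0x8977 = 35191.

35191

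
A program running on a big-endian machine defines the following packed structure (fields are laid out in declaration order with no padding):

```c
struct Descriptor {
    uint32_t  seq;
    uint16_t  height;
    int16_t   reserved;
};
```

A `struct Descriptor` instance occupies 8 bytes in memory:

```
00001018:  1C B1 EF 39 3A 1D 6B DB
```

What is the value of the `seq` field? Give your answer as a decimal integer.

481423161

`seq` is the first field, at byte offset 0, occupying 4 bytes.
Bytes at offsets 0..3: 1C B1 EF 39.
Big-endian: lowest address holds the most-significant byte.
The bytes are already most-significant first: 0x1CB1EF39.
0x1CB1EF39 = 481423161.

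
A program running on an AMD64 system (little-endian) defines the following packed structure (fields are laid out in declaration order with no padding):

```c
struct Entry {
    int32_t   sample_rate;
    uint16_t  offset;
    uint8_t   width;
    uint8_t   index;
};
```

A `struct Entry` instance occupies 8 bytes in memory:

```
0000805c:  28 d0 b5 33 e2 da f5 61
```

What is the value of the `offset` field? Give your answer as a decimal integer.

56034

`offset` follows `sample_rate` (4 bytes), so it starts at byte offset 4 and occupies 2 bytes.
Bytes at offsets 4..5: E2 DA.
In little-endian order the low byte comes first in memory.
Reassemble most-significant byte first: DA E2 → 0xDAE2.
0xDAE2 = 56034.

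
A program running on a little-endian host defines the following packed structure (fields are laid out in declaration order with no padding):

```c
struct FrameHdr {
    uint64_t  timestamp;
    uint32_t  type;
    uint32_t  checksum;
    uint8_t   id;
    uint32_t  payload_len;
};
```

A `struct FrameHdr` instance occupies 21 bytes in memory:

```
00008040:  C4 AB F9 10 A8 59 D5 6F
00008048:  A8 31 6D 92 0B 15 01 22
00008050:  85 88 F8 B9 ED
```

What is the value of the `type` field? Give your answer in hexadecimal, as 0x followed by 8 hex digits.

`type` follows `timestamp` (8 bytes), so it starts at byte offset 8 and occupies 4 bytes.
Bytes at offsets 8..11: A8 31 6D 92.
Little-endian: lowest address holds the least-significant byte.
Reassemble most-significant byte first: 92 6D 31 A8 → 0x926D31A8.

0x926D31A8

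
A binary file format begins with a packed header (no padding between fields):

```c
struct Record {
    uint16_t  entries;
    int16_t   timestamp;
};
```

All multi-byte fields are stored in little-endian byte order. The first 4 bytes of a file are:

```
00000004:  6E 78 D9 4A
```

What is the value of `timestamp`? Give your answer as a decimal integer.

`timestamp` follows `entries` (2 bytes), so it starts at byte offset 2 and occupies 2 bytes.
Bytes at offsets 2..3: D9 4A.
Little-endian stores the least-significant byte at the lowest address.
Reassemble most-significant byte first: 4A D9 → 0x4AD9.
0x4AD9 = 19161.

19161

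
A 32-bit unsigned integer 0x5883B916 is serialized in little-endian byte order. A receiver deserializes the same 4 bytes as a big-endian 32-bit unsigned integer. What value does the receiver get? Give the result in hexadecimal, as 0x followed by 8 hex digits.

0x16B98358

Stored little-endian, the bytes at ascending addresses are 16 B9 83 58.
Read back as big-endian, the last byte is least significant, giving 0x16B98358.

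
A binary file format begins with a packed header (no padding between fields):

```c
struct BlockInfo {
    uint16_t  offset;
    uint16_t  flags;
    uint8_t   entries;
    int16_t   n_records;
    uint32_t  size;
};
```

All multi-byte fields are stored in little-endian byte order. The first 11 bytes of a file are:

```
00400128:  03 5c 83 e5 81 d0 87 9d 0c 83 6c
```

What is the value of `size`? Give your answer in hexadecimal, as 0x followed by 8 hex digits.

`size` follows `offset` (2 B), `flags` (2 B), `entries` (1 B), `n_records` (2 B), so it starts at offset 2 + 2 + 1 + 2 = 7 and occupies 4 bytes.
Bytes at offsets 7..10: 9D 0C 83 6C.
In little-endian order the low byte comes first in memory.
Reassemble most-significant byte first: 6C 83 0C 9D → 0x6C830C9D.

0x6C830C9D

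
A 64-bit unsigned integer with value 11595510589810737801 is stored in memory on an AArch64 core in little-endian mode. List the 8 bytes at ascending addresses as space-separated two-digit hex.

11595510589810737801 in hexadecimal, padded to 64 bits, is 0xA0EB87721EF30289.
Split into bytes (most-significant first): A0 EB 87 72 1E F3 02 89.
In little-endian order the low byte comes first in memory.
So at ascending addresses the bytes are 89 02 F3 1E 72 87 EB A0.

89 02 F3 1E 72 87 EB A0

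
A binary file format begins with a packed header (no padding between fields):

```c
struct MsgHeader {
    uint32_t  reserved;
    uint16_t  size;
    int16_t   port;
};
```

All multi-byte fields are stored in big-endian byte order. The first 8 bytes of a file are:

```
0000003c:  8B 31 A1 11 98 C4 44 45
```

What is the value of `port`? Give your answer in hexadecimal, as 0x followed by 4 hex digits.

0x4445

`port` follows `reserved` (4 B), `size` (2 B), so it starts at offset 4 + 2 = 6 and occupies 2 bytes.
Bytes at offsets 6..7: 44 45.
Big-endian: lowest address holds the most-significant byte.
The bytes are already most-significant first: 0x4445.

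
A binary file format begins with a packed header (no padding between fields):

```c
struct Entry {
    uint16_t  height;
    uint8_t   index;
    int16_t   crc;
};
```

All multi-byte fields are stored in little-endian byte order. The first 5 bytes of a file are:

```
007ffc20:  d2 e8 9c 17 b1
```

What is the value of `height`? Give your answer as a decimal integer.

`height` is the first field, at byte offset 0, occupying 2 bytes.
Bytes at offsets 0..1: D2 E8.
Little-endian stores the least-significant byte at the lowest address.
Reassemble most-significant byte first: E8 D2 → 0xE8D2.
0xE8D2 = 59602.

59602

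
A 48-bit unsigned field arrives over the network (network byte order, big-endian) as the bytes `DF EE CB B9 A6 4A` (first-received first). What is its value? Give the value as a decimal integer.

Big-endian: lowest address holds the most-significant byte.
The bytes are already most-significant first: 0xDFEECBB9A64A.
0xDFEECBB9A64A = 246216713152074.

246216713152074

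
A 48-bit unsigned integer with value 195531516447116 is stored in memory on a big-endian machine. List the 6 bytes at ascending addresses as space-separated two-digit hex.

195531516447116 in hexadecimal, padded to 48 bits, is 0xB1D5BA94898C.
Split into bytes (most-significant first): B1 D5 BA 94 89 8C.
Big-endian: lowest address holds the most-significant byte.
So the memory order matches the most-significant-first order: B1 D5 BA 94 89 8C.

B1 D5 BA 94 89 8C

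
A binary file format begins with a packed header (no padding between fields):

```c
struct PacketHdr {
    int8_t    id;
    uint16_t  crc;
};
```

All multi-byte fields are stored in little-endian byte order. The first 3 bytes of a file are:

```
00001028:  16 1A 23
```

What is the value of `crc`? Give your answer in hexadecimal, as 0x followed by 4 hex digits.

0x231A

`crc` follows `id` (1 byte), so it starts at byte offset 1 and occupies 2 bytes.
Bytes at offsets 1..2: 1A 23.
Little-endian stores the least-significant byte at the lowest address.
Reassemble most-significant byte first: 23 1A → 0x231A.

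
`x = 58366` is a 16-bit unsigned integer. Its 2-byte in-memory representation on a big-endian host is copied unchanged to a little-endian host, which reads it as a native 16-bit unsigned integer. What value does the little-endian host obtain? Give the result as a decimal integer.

58366 in 16-bit hexadecimal is 0xE3FE.
Stored big-endian, the bytes at ascending addresses are E3 FE.
Read back as little-endian, the first byte is least significant, giving 0xFEE3.
0xFEE3 = 65251.

65251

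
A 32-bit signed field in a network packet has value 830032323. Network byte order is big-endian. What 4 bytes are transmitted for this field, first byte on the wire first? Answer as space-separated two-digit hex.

31 79 49 C3

830032323 in hexadecimal, padded to 32 bits, is 0x317949C3.
Split into bytes (most-significant first): 31 79 49 C3.
Big-endian stores the most-significant byte at the lowest address.
So the memory order matches the most-significant-first order: 31 79 49 C3.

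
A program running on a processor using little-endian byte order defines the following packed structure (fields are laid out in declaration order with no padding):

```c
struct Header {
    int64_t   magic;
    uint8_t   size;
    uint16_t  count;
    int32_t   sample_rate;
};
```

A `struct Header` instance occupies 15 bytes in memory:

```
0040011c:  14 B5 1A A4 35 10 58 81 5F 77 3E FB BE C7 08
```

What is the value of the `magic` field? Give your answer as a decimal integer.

`magic` is the first field, at byte offset 0, occupying 8 bytes.
Bytes at offsets 0..7: 14 B5 1A A4 35 10 58 81.
In little-endian order the low byte comes first in memory.
Reassemble most-significant byte first: 81 58 10 35 A4 1A B5 14 → 0x81581035A41AB514.
Top bit is set, so as a signed 64-bit value this is 0x81581035A41AB514 − 2^64 = -9126526822293785324.

-9126526822293785324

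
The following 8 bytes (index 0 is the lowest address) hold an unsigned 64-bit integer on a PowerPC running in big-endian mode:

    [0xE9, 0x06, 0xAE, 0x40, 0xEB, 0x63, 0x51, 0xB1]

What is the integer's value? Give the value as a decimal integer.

16791299854547767729

In big-endian order the high byte comes first in memory.
The bytes are already most-significant first: 0xE906AE40EB6351B1.
0xE906AE40EB6351B1 = 16791299854547767729.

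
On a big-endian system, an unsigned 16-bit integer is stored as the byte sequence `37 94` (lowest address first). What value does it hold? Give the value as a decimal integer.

14228

In big-endian order the high byte comes first in memory.
The bytes are already most-significant first: 0x3794.
0x3794 = 14228.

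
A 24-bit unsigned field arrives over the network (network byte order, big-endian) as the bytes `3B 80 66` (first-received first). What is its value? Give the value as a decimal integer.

3899494

Big-endian: lowest address holds the most-significant byte.
The bytes are already most-significant first: 0x3B8066.
0x3B8066 = 3899494.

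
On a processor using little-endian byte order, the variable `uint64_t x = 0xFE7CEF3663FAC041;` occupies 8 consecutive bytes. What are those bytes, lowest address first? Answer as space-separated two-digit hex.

41 C0 FA 63 36 EF 7C FE

Split into bytes (most-significant first): FE 7C EF 36 63 FA C0 41.
In little-endian order the low byte comes first in memory.
So at ascending addresses the bytes are 41 C0 FA 63 36 EF 7C FE.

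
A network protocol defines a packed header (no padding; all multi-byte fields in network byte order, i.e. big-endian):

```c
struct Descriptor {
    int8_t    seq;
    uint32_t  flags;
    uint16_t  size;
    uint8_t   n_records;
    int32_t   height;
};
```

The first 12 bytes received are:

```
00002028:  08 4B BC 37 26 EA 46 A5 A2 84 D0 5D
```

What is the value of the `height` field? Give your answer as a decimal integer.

-1568354211

`height` follows `seq` (1 B), `flags` (4 B), `size` (2 B), `n_records` (1 B), so it starts at offset 1 + 4 + 2 + 1 = 8 and occupies 4 bytes.
Bytes at offsets 8..11: A2 84 D0 5D.
In big-endian order the high byte comes first in memory.
The bytes are already most-significant first: 0xA284D05D.
Top bit is set, so as a signed 32-bit value this is 0xA284D05D − 2^32 = -1568354211.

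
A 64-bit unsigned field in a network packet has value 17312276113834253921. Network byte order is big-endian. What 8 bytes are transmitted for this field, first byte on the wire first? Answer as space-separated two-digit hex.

17312276113834253921 in hexadecimal, padded to 64 bits, is 0xF0418F66B2921E61.
Split into bytes (most-significant first): F0 41 8F 66 B2 92 1E 61.
Big-endian: lowest address holds the most-significant byte.
So the memory order matches the most-significant-first order: F0 41 8F 66 B2 92 1E 61.

F0 41 8F 66 B2 92 1E 61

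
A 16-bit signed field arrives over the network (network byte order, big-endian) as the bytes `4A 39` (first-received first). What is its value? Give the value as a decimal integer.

19001

Big-endian: lowest address holds the most-significant byte.
The bytes are already most-significant first: 0x4A39.
0x4A39 = 19001.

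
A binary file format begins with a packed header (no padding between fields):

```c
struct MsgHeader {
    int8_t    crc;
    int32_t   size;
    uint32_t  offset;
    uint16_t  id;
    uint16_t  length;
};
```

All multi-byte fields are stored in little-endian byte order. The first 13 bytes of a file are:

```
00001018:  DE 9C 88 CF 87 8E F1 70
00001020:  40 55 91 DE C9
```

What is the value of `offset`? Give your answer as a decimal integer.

`offset` follows `crc` (1 B), `size` (4 B), so it starts at offset 1 + 4 = 5 and occupies 4 bytes.
Bytes at offsets 5..8: 8E F1 70 40.
Little-endian stores the least-significant byte at the lowest address.
Reassemble most-significant byte first: 40 70 F1 8E → 0x4070F18E.
0x4070F18E = 1081143694.

1081143694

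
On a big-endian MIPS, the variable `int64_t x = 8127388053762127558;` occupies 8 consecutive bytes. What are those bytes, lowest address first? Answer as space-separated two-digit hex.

70 CA 48 5F C8 3E B6 C6

8127388053762127558 in hexadecimal, padded to 64 bits, is 0x70CA485FC83EB6C6.
Split into bytes (most-significant first): 70 CA 48 5F C8 3E B6 C6.
Big-endian stores the most-significant byte at the lowest address.
So the memory order matches the most-significant-first order: 70 CA 48 5F C8 3E B6 C6.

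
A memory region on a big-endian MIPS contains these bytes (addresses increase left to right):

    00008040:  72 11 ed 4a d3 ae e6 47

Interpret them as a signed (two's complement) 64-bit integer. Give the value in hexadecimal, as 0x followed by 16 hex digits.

0x7211ED4AD3AEE647

Big-endian stores the most-significant byte at the lowest address.
The bytes are already most-significant first: 0x7211ED4AD3AEE647.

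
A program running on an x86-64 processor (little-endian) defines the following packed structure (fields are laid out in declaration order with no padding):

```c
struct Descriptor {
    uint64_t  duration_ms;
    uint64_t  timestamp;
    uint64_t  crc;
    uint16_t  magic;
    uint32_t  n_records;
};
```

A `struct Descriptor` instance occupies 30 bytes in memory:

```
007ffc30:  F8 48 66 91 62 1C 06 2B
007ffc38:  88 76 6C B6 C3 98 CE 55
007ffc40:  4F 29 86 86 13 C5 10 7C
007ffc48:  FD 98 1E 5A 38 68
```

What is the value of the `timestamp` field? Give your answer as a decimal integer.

`timestamp` follows `duration_ms` (8 bytes), so it starts at byte offset 8 and occupies 8 bytes.
Bytes at offsets 8..15: 88 76 6C B6 C3 98 CE 55.
Little-endian stores the least-significant byte at the lowest address.
Reassemble most-significant byte first: 55 CE 98 C3 B6 6C 76 88 → 0x55CE98C3B66C7688.
0x55CE98C3B66C7688 = 6183047304772875912.

6183047304772875912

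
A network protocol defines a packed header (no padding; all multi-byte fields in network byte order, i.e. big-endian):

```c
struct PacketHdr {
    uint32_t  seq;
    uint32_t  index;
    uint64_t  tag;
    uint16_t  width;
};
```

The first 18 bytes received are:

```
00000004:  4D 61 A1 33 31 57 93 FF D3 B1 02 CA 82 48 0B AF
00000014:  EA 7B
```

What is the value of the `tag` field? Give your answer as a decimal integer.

`tag` follows `seq` (4 B), `index` (4 B), so it starts at offset 4 + 4 = 8 and occupies 8 bytes.
Bytes at offsets 8..15: D3 B1 02 CA 82 48 0B AF.
Big-endian: lowest address holds the most-significant byte.
The bytes are already most-significant first: 0xD3B102CA82480BAF.
0xD3B102CA82480BAF = 15253976481672989615.

15253976481672989615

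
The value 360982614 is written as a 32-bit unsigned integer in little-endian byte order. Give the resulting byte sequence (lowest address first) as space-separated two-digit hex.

56 28 84 15

360982614 in hexadecimal, padded to 32 bits, is 0x15842856.
Split into bytes (most-significant first): 15 84 28 56.
Little-endian: lowest address holds the least-significant byte.
So at ascending addresses the bytes are 56 28 84 15.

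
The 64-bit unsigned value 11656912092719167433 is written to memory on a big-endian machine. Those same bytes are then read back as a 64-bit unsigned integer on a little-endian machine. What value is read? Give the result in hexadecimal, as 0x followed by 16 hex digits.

11656912092719167433 in 64-bit hexadecimal is 0xA1C5ABC9907B37C9.
Stored big-endian, the bytes at ascending addresses are A1 C5 AB C9 90 7B 37 C9.
Read back as little-endian, the first byte is least significant, giving 0xC9377B90C9ABC5A1.

0xC9377B90C9ABC5A1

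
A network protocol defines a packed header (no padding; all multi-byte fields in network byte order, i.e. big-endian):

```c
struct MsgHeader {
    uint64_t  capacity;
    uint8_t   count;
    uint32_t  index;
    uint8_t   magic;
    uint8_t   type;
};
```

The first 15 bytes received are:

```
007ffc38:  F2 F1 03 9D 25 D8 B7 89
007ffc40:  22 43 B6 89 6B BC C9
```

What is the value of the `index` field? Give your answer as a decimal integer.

`index` follows `capacity` (8 B), `count` (1 B), so it starts at offset 8 + 1 = 9 and occupies 4 bytes.
Bytes at offsets 9..12: 43 B6 89 6B.
Big-endian stores the most-significant byte at the lowest address.
The bytes are already most-significant first: 0x43B6896B.
0x43B6896B = 1136036203.

1136036203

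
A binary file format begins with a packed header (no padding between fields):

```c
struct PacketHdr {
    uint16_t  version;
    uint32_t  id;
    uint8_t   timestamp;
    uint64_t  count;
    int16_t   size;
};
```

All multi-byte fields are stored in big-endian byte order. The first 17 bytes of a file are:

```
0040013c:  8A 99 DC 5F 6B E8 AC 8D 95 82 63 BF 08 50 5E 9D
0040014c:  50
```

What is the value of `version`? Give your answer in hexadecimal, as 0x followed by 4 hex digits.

`version` is the first field, at byte offset 0, occupying 2 bytes.
Bytes at offsets 0..1: 8A 99.
Big-endian: lowest address holds the most-significant byte.
The bytes are already most-significant first: 0x8A99.

0x8A99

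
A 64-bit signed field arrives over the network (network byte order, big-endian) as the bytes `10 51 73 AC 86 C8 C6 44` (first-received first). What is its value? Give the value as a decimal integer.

In big-endian order the high byte comes first in memory.
The bytes are already most-significant first: 0x105173AC86C8C644.
0x105173AC86C8C644 = 1175848162553284164.

1175848162553284164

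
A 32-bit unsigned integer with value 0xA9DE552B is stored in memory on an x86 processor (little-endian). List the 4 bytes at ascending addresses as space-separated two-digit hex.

Split into bytes (most-significant first): A9 DE 55 2B.
In little-endian order the low byte comes first in memory.
So at ascending addresses the bytes are 2B 55 DE A9.

2B 55 DE A9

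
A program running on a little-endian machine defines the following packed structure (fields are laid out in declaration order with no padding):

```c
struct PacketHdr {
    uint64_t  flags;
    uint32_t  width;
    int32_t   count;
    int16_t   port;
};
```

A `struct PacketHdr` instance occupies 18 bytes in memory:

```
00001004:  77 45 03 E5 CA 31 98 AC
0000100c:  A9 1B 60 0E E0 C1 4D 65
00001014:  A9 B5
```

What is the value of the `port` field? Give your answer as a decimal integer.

-19031

`port` follows `flags` (8 B), `width` (4 B), `count` (4 B), so it starts at offset 8 + 4 + 4 = 16 and occupies 2 bytes.
Bytes at offsets 16..17: A9 B5.
Little-endian: lowest address holds the least-significant byte.
Reassemble most-significant byte first: B5 A9 → 0xB5A9.
Top bit is set, so as a signed 16-bit value this is 0xB5A9 − 2^16 = -19031.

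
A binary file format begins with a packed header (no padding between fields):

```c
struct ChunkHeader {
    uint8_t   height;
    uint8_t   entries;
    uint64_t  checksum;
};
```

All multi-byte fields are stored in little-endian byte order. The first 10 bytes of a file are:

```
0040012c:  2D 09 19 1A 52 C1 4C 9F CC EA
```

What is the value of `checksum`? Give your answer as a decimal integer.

`checksum` follows `height` (1 B), `entries` (1 B), so it starts at offset 1 + 1 = 2 and occupies 8 bytes.
Bytes at offsets 2..9: 19 1A 52 C1 4C 9F CC EA.
Little-endian: lowest address holds the least-significant byte.
Reassemble most-significant byte first: EA CC 9F 4C C1 52 1A 19 → 0xEACC9F4CC1521A19.
0xEACC9F4CC1521A19 = 16919073052133825049.

16919073052133825049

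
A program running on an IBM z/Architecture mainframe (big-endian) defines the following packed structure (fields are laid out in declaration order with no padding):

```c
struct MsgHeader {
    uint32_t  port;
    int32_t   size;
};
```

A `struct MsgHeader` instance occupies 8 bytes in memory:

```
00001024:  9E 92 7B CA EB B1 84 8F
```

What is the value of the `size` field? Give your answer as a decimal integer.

`size` follows `port` (4 bytes), so it starts at byte offset 4 and occupies 4 bytes.
Bytes at offsets 4..7: EB B1 84 8F.
Big-endian stores the most-significant byte at the lowest address.
The bytes are already most-significant first: 0xEBB1848F.
Top bit is set, so as a signed 32-bit value this is 0xEBB1848F − 2^32 = -340687729.

-340687729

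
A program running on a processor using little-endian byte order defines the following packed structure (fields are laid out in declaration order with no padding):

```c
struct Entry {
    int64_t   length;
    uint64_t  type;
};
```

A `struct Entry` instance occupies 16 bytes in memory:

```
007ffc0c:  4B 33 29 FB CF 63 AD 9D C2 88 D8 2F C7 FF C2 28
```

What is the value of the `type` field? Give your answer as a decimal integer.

2937191137965279426

`type` follows `length` (8 bytes), so it starts at byte offset 8 and occupies 8 bytes.
Bytes at offsets 8..15: C2 88 D8 2F C7 FF C2 28.
Little-endian stores the least-significant byte at the lowest address.
Reassemble most-significant byte first: 28 C2 FF C7 2F D8 88 C2 → 0x28C2FFC72FD888C2.
0x28C2FFC72FD888C2 = 2937191137965279426.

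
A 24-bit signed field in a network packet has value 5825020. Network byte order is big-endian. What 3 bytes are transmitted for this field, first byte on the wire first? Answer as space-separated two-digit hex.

58 E1 FC

5825020 in hexadecimal, padded to 24 bits, is 0x58E1FC.
Split into bytes (most-significant first): 58 E1 FC.
In big-endian order the high byte comes first in memory.
So the memory order matches the most-significant-first order: 58 E1 FC.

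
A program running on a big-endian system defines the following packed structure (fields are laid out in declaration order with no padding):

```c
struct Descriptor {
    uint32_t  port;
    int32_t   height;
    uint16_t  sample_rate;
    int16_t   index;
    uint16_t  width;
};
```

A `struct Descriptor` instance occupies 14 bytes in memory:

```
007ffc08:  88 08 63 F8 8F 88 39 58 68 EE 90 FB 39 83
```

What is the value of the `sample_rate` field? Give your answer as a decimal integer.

`sample_rate` follows `port` (4 B), `height` (4 B), so it starts at offset 4 + 4 = 8 and occupies 2 bytes.
Bytes at offsets 8..9: 68 EE.
Big-endian: lowest address holds the most-significant byte.
The bytes are already most-significant first: 0x68EE.
0x68EE = 26862.

26862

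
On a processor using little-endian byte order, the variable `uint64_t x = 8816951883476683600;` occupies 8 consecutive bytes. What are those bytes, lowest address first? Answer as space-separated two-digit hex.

50 CB 56 18 06 1B 5C 7A

8816951883476683600 in hexadecimal, padded to 64 bits, is 0x7A5C1B061856CB50.
Split into bytes (most-significant first): 7A 5C 1B 06 18 56 CB 50.
In little-endian order the low byte comes first in memory.
So at ascending addresses the bytes are 50 CB 56 18 06 1B 5C 7A.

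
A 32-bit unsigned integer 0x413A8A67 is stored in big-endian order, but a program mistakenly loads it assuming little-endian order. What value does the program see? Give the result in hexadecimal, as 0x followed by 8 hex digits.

0x678A3A41

Stored big-endian, the bytes at ascending addresses are 41 3A 8A 67.
Read back as little-endian, the first byte is least significant, giving 0x678A3A41.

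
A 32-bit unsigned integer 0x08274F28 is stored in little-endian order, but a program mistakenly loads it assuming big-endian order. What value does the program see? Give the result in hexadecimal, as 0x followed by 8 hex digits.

0x284F2708

Stored little-endian, the bytes at ascending addresses are 28 4F 27 08.
Read back as big-endian, the last byte is least significant, giving 0x284F2708.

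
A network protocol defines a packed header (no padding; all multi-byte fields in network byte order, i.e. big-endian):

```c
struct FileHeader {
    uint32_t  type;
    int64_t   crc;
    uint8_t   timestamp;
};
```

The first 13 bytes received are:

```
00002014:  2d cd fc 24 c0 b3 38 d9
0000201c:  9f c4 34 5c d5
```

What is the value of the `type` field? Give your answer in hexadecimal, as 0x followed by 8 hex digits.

0x2DCDFC24

`type` is the first field, at byte offset 0, occupying 4 bytes.
Bytes at offsets 0..3: 2D CD FC 24.
Big-endian: lowest address holds the most-significant byte.
The bytes are already most-significant first: 0x2DCDFC24.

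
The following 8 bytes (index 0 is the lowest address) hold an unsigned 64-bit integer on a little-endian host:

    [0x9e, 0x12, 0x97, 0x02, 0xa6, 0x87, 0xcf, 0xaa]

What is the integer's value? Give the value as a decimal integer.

12308205453704630942

In little-endian order the low byte comes first in memory.
Reassemble most-significant byte first: AA CF 87 A6 02 97 12 9E → 0xAACF87A60297129E.
0xAACF87A60297129E = 12308205453704630942.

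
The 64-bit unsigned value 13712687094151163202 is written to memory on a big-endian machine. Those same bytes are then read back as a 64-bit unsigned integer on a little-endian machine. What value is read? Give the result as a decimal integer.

4804767244993187262

13712687094151163202 in 64-bit hexadecimal is 0xBE4D40425AF6AD42.
Stored big-endian, the bytes at ascending addresses are BE 4D 40 42 5A F6 AD 42.
Read back as little-endian, the first byte is least significant, giving 0x42ADF65A42404DBE.
0x42ADF65A42404DBE = 4804767244993187262.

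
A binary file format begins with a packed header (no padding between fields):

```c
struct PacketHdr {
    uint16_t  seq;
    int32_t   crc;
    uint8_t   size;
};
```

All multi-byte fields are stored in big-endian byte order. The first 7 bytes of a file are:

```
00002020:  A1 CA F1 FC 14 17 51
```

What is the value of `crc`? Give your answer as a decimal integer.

-235138025

`crc` follows `seq` (2 bytes), so it starts at byte offset 2 and occupies 4 bytes.
Bytes at offsets 2..5: F1 FC 14 17.
Big-endian: lowest address holds the most-significant byte.
The bytes are already most-significant first: 0xF1FC1417.
Top bit is set, so as a signed 32-bit value this is 0xF1FC1417 − 2^32 = -235138025.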